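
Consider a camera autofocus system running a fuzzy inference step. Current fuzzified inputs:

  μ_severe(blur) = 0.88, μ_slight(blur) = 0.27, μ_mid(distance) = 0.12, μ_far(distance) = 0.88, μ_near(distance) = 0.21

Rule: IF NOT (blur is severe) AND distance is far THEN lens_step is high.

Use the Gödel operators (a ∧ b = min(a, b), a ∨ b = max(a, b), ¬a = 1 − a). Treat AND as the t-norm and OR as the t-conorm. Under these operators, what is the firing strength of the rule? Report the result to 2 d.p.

0.12

firing strength: ¬severe=1−0.88=0.12, far=0.88; AND[min(a, b)] → w = 0.12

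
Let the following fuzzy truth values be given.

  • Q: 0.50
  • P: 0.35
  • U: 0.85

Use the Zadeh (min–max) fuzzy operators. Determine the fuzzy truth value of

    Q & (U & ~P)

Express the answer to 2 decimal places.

0.50

~P = 1 − 0.35 = 0.65
U & ~P = min(a, b) on (0.85, 0.65) = 0.65
Q & (U & ~P) = min(a, b) on (0.50, 0.65) = 0.50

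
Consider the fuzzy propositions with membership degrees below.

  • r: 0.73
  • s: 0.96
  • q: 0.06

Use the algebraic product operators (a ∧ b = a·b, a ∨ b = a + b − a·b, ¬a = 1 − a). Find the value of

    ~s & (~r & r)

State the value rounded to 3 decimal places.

~s = 1 − 0.9600 = 0.0400
~r = 1 − 0.7300 = 0.2700
~r & r = a·b on (0.2700, 0.7300) = 0.1971
~s & (~r & r) = a·b on (0.0400, 0.1971) = 0.0079

0.008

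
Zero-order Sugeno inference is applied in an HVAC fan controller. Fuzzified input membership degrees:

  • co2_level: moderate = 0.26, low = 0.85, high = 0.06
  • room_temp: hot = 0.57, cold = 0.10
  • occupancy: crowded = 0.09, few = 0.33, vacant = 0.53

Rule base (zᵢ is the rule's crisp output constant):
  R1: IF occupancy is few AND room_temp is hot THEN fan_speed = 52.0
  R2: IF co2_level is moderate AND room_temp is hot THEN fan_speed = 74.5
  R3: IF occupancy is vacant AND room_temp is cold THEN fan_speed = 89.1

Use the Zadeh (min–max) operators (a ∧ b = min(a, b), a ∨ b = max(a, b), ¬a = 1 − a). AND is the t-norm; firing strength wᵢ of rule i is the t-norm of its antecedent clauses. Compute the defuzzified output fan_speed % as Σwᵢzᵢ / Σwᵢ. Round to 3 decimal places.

65.855

R1 (z=52.0): few=0.33, hot=0.57; AND[min(a, b)] → w = 0.33
R2 (z=74.5): moderate=0.26, hot=0.57; AND[min(a, b)] → w = 0.26
R3 (z=89.1): vacant=0.53, cold=0.10; AND[min(a, b)] → w = 0.10
Weighted average = (0.33·52.0 + 0.26·74.5 + 0.10·89.1) / (0.33 + 0.26 + 0.10)
  = 45.4400 / 0.6900 = 65.855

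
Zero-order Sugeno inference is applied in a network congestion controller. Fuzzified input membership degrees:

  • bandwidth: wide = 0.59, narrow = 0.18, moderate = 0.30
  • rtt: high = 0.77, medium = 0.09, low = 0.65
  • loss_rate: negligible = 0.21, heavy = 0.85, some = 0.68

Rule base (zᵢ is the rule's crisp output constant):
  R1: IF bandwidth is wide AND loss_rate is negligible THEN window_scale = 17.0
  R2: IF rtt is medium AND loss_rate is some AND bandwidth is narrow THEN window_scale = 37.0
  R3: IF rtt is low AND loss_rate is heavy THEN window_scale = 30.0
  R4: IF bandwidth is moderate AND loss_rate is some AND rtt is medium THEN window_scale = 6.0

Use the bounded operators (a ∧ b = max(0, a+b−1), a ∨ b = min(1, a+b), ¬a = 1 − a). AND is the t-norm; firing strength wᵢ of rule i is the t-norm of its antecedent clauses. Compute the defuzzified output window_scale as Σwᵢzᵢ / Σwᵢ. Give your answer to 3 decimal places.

30.000

R1 (z=17.0): wide=0.59, negligible=0.21; AND[max(0, a+b−1)] → w = 0.00
R2 (z=37.0): medium=0.09, some=0.68, narrow=0.18; AND[max(0, a+b−1)] → w = 0.00
R3 (z=30.0): low=0.65, heavy=0.85; AND[max(0, a+b−1)] → w = 0.50
R4 (z=6.0): moderate=0.30, some=0.68, medium=0.09; AND[max(0, a+b−1)] → w = 0.00
Weighted average = (0.00·17.0 + 0.00·37.0 + 0.50·30.0 + 0.00·6.0) / (0.00 + 0.00 + 0.50 + 0.00)
  = 15.0000 / 0.5000 = 30.000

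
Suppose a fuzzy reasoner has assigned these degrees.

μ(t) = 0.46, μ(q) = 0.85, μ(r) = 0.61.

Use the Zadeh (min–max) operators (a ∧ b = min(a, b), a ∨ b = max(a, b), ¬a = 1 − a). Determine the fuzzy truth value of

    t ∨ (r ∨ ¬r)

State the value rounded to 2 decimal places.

¬r = 1 − 0.61 = 0.39
r ∨ ¬r = max(a, b) on (0.61, 0.39) = 0.61
t ∨ (r ∨ ¬r) = max(a, b) on (0.46, 0.61) = 0.61

0.61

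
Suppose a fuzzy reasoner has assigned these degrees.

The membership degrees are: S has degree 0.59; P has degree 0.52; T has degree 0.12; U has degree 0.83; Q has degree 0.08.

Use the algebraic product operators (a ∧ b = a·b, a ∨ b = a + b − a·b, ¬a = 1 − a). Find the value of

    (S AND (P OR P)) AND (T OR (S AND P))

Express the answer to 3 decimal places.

P OR P = a + b − a·b on (0.5200, 0.5200) = 0.7696
S AND (P OR P) = a·b on (0.5900, 0.7696) = 0.4541
S AND P = a·b on (0.5900, 0.5200) = 0.3068
T OR (S AND P) = a + b − a·b on (0.1200, 0.3068) = 0.3900
(S AND (P OR P)) AND (T OR (S AND P)) = a·b on (0.4541, 0.3900) = 0.1771

0.177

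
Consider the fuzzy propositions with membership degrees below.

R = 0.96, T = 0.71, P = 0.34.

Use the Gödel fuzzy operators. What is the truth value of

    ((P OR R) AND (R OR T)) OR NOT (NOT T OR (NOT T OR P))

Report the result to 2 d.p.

0.96

P OR R = max(a, b) on (0.34, 0.96) = 0.96
R OR T = max(a, b) on (0.96, 0.71) = 0.96
(P OR R) AND (R OR T) = min(a, b) on (0.96, 0.96) = 0.96
NOT T = 1 − 0.71 = 0.29
NOT T = 1 − 0.71 = 0.29
NOT T OR P = max(a, b) on (0.29, 0.34) = 0.34
NOT T OR (NOT T OR P) = max(a, b) on (0.29, 0.34) = 0.34
NOT (NOT T OR (NOT T OR P)) = 1 − 0.34 = 0.66
((P OR R) AND (R OR T)) OR NOT (NOT T OR (NOT T OR P)) = max(a, b) on (0.96, 0.66) = 0.96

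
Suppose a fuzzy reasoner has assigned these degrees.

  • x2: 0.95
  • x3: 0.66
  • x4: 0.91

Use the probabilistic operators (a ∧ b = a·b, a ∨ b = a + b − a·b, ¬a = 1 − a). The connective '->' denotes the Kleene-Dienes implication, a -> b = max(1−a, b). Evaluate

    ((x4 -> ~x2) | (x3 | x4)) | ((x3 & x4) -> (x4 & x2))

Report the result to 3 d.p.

0.996

~x2 = 1 − 0.9500 = 0.0500
x4 -> ~x2  [Kleene-Dienes: max(1−a, b)] with a=0.9100, b=0.0500 → 0.0900
x3 | x4 = a + b − a·b on (0.6600, 0.9100) = 0.9694
(x4 -> ~x2) | (x3 | x4) = a + b − a·b on (0.0900, 0.9694) = 0.9722
x3 & x4 = a·b on (0.6600, 0.9100) = 0.6006
x4 & x2 = a·b on (0.9100, 0.9500) = 0.8645
(x3 & x4) -> (x4 & x2)  [Kleene-Dienes: max(1−a, b)] with a=0.6006, b=0.8645 → 0.8645
((x4 -> ~x2) | (x3 | x4)) | ((x3 & x4) -> (x4 & x2)) = a + b − a·b on (0.9722, 0.8645) = 0.9962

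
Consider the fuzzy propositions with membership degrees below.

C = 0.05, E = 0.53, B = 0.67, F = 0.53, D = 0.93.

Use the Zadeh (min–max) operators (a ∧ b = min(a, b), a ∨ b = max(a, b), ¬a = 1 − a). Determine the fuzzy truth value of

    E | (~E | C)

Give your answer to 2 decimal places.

~E = 1 − 0.53 = 0.47
~E | C = max(a, b) on (0.47, 0.05) = 0.47
E | (~E | C) = max(a, b) on (0.53, 0.47) = 0.53

0.53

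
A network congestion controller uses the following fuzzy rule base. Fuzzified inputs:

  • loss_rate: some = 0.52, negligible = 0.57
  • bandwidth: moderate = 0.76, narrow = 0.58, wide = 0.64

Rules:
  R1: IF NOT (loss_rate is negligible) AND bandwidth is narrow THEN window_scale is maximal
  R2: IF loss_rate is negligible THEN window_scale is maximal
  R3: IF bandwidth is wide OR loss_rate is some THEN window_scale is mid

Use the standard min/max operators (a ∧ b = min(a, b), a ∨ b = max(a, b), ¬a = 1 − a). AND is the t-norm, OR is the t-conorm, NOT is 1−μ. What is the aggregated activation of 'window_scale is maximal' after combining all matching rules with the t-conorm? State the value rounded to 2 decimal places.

R1: ¬negligible=1−0.57=0.43, narrow=0.58; AND[min(a, b)] → w = 0.43
R2: negligible=0.57 → w = 0.57
R3: wide=0.64, some=0.52; OR[max(a, b)] → w = 0.64
Rules with consequent 'maximal': {R1, R2} → strengths 0.43, 0.57
Aggregate via t-conorm [max(a, b)]: 0.57

0.57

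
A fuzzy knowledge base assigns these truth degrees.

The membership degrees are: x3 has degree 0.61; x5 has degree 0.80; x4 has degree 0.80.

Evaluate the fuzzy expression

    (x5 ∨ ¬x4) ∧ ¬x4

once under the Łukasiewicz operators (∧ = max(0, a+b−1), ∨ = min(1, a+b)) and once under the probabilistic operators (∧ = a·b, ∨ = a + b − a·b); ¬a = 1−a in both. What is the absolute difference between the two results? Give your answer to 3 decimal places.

Under Łukasiewicz:
  ¬x4 = 1 − 0.80 = 0.20
  x5 ∨ ¬x4 = min(1, a+b) on (0.80, 0.20) = 1.00
  ¬x4 = 1 − 0.80 = 0.20
  (x5 ∨ ¬x4) ∧ ¬x4 = max(0, a+b−1) on (1.00, 0.20) = 0.20
  → value = 0.2000
Under probabilistic:
  ¬x4 = 1 − 0.8000 = 0.2000
  x5 ∨ ¬x4 = a + b − a·b on (0.8000, 0.2000) = 0.8400
  ¬x4 = 1 − 0.8000 = 0.2000
  (x5 ∨ ¬x4) ∧ ¬x4 = a·b on (0.8400, 0.2000) = 0.1680
  → value = 0.1680
|0.2000 − 0.1680| = 0.032

0.032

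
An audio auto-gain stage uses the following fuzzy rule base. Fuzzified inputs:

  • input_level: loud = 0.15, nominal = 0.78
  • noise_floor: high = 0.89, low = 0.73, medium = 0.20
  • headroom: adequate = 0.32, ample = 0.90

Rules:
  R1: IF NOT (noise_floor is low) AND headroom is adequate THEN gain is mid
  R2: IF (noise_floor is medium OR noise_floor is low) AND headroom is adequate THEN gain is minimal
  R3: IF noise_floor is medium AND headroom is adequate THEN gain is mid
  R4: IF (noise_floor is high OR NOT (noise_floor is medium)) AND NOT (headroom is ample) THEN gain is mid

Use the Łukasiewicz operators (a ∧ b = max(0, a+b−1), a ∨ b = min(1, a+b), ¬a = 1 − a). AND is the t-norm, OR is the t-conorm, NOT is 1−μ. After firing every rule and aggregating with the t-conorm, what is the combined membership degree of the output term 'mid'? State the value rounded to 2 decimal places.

0.10

R1: ¬low=1−0.73=0.27, adequate=0.32; AND[max(0, a+b−1)] → w = 0.00
R2: (medium=0.20 OR low=0.73) = 0.93; AND[max(0, a+b−1)] with adequate=0.32 → w = 0.25
R3: medium=0.20, adequate=0.32; AND[max(0, a+b−1)] → w = 0.00
R4: (high=0.89 OR ¬medium=1−0.20=0.80) = 1.00; AND[max(0, a+b−1)] with ¬ample=1−0.90=0.10 → w = 0.10
Rules with consequent 'mid': {R1, R3, R4} → strengths 0.00, 0.00, 0.10
Aggregate via t-conorm [min(1, a+b)]: 0.10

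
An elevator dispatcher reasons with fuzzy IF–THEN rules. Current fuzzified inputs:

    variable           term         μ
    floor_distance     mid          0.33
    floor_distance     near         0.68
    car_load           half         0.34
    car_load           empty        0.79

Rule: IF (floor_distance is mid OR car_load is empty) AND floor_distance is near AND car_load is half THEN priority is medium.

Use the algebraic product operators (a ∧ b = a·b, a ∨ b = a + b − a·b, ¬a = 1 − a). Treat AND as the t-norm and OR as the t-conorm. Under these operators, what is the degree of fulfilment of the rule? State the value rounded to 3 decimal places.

firing strength: (mid=0.33 OR empty=0.79) = 0.8593; AND[a·b] with near=0.68, half=0.34 → w = 0.1987

0.199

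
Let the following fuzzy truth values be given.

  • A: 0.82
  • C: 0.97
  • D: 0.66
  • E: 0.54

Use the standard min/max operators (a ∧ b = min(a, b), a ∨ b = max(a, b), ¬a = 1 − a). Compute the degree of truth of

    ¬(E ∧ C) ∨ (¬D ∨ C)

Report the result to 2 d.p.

0.97

E ∧ C = min(a, b) on (0.54, 0.97) = 0.54
¬(E ∧ C) = 1 − 0.54 = 0.46
¬D = 1 − 0.66 = 0.34
¬D ∨ C = max(a, b) on (0.34, 0.97) = 0.97
¬(E ∧ C) ∨ (¬D ∨ C) = max(a, b) on (0.46, 0.97) = 0.97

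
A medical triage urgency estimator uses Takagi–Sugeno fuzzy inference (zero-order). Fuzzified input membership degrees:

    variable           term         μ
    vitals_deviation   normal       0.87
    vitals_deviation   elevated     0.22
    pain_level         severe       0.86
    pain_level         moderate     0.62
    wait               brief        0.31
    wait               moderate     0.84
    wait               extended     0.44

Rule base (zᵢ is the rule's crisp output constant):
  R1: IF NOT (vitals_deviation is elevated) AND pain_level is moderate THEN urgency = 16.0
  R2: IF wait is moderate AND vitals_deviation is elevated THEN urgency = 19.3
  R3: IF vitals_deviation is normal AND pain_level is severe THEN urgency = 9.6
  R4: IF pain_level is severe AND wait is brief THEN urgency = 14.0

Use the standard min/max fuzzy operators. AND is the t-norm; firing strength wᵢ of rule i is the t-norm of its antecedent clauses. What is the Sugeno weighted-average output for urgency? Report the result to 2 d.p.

13.31

R1 (z=16.0): ¬elevated=1−0.22=0.78, moderate=0.62; AND[min(a, b)] → w = 0.62
R2 (z=19.3): moderate=0.84, elevated=0.22; AND[min(a, b)] → w = 0.22
R3 (z=9.6): normal=0.87, severe=0.86; AND[min(a, b)] → w = 0.86
R4 (z=14.0): severe=0.86, brief=0.31; AND[min(a, b)] → w = 0.31
Weighted average = (0.62·16.0 + 0.22·19.3 + 0.86·9.6 + 0.31·14.0) / (0.62 + 0.22 + 0.86 + 0.31)
  = 26.7620 / 2.0100 = 13.31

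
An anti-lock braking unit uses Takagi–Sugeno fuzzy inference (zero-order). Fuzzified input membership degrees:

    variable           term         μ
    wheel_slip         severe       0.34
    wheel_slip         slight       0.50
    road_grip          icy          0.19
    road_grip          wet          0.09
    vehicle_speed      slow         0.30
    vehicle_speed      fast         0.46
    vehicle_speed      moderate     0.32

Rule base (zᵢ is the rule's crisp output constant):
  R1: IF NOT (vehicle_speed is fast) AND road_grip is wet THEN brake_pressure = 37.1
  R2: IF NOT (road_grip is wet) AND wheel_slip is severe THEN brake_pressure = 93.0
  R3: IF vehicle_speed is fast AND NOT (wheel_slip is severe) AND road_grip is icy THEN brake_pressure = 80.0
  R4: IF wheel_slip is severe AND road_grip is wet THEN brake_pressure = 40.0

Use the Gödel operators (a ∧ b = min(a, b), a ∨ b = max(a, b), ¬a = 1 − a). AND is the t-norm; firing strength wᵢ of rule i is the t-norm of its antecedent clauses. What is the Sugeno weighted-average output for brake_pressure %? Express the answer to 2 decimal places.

75.72

R1 (z=37.1): ¬fast=1−0.46=0.54, wet=0.09; AND[min(a, b)] → w = 0.09
R2 (z=93.0): ¬wet=1−0.09=0.91, severe=0.34; AND[min(a, b)] → w = 0.34
R3 (z=80.0): fast=0.46, ¬severe=1−0.34=0.66, icy=0.19; AND[min(a, b)] → w = 0.19
R4 (z=40.0): severe=0.34, wet=0.09; AND[min(a, b)] → w = 0.09
Weighted average = (0.09·37.1 + 0.34·93.0 + 0.19·80.0 + 0.09·40.0) / (0.09 + 0.34 + 0.19 + 0.09)
  = 53.7590 / 0.7100 = 75.72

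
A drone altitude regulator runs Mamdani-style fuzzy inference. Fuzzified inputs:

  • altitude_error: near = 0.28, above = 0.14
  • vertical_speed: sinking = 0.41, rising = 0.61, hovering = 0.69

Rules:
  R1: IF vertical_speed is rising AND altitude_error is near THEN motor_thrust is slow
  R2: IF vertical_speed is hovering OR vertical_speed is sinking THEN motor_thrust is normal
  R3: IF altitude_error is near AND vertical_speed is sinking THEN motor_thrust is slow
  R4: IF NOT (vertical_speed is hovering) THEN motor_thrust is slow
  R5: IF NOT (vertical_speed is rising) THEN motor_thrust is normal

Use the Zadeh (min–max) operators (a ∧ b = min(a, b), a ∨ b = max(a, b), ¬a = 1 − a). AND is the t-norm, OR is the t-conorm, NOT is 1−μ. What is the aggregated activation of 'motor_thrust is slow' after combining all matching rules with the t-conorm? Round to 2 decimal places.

R1: rising=0.61, near=0.28; AND[min(a, b)] → w = 0.28
R2: hovering=0.69, sinking=0.41; OR[max(a, b)] → w = 0.69
R3: near=0.28, sinking=0.41; AND[min(a, b)] → w = 0.28
R4: ¬hovering=1−0.69=0.31 → w = 0.31
R5: ¬rising=1−0.61=0.39 → w = 0.39
Rules with consequent 'slow': {R1, R3, R4} → strengths 0.28, 0.28, 0.31
Aggregate via t-conorm [max(a, b)]: 0.31

0.31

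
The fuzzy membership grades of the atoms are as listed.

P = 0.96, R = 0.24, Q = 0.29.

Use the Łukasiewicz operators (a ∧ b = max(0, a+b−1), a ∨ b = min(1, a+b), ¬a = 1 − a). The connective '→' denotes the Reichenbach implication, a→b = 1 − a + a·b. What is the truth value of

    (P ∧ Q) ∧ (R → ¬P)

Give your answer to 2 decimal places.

0.02

P ∧ Q = max(0, a+b−1) on (0.96, 0.29) = 0.25
¬P = 1 − 0.96 = 0.04
R → ¬P  [Reichenbach: 1 − a + a·b] with a=0.24, b=0.04 → 0.77
(P ∧ Q) ∧ (R → ¬P) = max(0, a+b−1) on (0.25, 0.77) = 0.02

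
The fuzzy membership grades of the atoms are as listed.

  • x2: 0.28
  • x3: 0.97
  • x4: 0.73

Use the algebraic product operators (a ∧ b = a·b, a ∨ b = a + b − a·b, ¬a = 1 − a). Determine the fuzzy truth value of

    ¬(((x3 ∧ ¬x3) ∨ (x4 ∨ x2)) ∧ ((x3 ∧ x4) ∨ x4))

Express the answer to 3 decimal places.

0.253

¬x3 = 1 − 0.9700 = 0.0300
x3 ∧ ¬x3 = a·b on (0.9700, 0.0300) = 0.0291
x4 ∨ x2 = a + b − a·b on (0.7300, 0.2800) = 0.8056
(x3 ∧ ¬x3) ∨ (x4 ∨ x2) = a + b − a·b on (0.0291, 0.8056) = 0.8113
x3 ∧ x4 = a·b on (0.9700, 0.7300) = 0.7081
(x3 ∧ x4) ∨ x4 = a + b − a·b on (0.7081, 0.7300) = 0.9212
((x3 ∧ ¬x3) ∨ (x4 ∨ x2)) ∧ ((x3 ∧ x4) ∨ x4) = a·b on (0.8113, 0.9212) = 0.7473
¬(((x3 ∧ ¬x3) ∨ (x4 ∨ x2)) ∧ ((x3 ∧ x4) ∨ x4)) = 1 − 0.7473 = 0.2527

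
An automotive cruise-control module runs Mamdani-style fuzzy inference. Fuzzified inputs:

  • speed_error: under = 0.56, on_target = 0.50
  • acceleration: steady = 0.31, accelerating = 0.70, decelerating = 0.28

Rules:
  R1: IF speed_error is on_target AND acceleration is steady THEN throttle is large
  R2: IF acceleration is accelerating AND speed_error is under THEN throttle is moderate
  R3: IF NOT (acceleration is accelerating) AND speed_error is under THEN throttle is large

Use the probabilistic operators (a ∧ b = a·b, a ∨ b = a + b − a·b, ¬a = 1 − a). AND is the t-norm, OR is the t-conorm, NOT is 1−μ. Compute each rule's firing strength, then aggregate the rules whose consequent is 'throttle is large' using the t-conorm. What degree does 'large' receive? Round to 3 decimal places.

R1: on_target=0.50, steady=0.31; AND[a·b] → w = 0.1550
R2: accelerating=0.70, under=0.56; AND[a·b] → w = 0.3920
R3: ¬accelerating=1−0.70=0.30, under=0.56; AND[a·b] → w = 0.1680
Rules with consequent 'large': {R1, R3} → strengths 0.1550, 0.1680
Aggregate via t-conorm [a + b − a·b]: 0.2970

0.297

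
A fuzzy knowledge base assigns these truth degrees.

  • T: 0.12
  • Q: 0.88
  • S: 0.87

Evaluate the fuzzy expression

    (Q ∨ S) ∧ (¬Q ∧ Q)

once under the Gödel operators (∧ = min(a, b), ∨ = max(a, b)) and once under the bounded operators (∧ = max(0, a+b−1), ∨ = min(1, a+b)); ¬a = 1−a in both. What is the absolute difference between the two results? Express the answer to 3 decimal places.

Under Gödel:
  Q ∨ S = max(a, b) on (0.88, 0.87) = 0.88
  ¬Q = 1 − 0.88 = 0.12
  ¬Q ∧ Q = min(a, b) on (0.12, 0.88) = 0.12
  (Q ∨ S) ∧ (¬Q ∧ Q) = min(a, b) on (0.88, 0.12) = 0.12
  → value = 0.1200
Under bounded:
  Q ∨ S = min(1, a+b) on (0.88, 0.87) = 1.00
  ¬Q = 1 − 0.88 = 0.12
  ¬Q ∧ Q = max(0, a+b−1) on (0.12, 0.88) = 0.00
  (Q ∨ S) ∧ (¬Q ∧ Q) = max(0, a+b−1) on (1.00, 0.00) = 0.00
  → value = 0.0000
|0.1200 − 0.0000| = 0.120

0.120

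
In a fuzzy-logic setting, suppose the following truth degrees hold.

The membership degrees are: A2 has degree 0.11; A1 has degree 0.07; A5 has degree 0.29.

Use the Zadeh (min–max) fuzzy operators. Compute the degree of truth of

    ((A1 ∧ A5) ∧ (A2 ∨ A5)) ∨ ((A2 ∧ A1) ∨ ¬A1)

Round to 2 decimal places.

A1 ∧ A5 = min(a, b) on (0.07, 0.29) = 0.07
A2 ∨ A5 = max(a, b) on (0.11, 0.29) = 0.29
(A1 ∧ A5) ∧ (A2 ∨ A5) = min(a, b) on (0.07, 0.29) = 0.07
A2 ∧ A1 = min(a, b) on (0.11, 0.07) = 0.07
¬A1 = 1 − 0.07 = 0.93
(A2 ∧ A1) ∨ ¬A1 = max(a, b) on (0.07, 0.93) = 0.93
((A1 ∧ A5) ∧ (A2 ∨ A5)) ∨ ((A2 ∧ A1) ∨ ¬A1) = max(a, b) on (0.07, 0.93) = 0.93

0.93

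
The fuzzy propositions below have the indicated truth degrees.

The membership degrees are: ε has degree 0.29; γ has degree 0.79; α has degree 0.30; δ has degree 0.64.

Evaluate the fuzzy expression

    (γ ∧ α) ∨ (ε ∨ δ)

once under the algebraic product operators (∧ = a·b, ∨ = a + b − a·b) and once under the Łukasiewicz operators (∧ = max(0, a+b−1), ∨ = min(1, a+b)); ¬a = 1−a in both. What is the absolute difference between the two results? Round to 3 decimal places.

Under algebraic product:
  γ ∧ α = a·b on (0.7900, 0.3000) = 0.2370
  ε ∨ δ = a + b − a·b on (0.2900, 0.6400) = 0.7444
  (γ ∧ α) ∨ (ε ∨ δ) = a + b − a·b on (0.2370, 0.7444) = 0.8050
  → value = 0.8050
Under Łukasiewicz:
  γ ∧ α = max(0, a+b−1) on (0.79, 0.30) = 0.09
  ε ∨ δ = min(1, a+b) on (0.29, 0.64) = 0.93
  (γ ∧ α) ∨ (ε ∨ δ) = min(1, a+b) on (0.09, 0.93) = 1.00
  → value = 1.0000
|0.8050 − 1.0000| = 0.195

0.195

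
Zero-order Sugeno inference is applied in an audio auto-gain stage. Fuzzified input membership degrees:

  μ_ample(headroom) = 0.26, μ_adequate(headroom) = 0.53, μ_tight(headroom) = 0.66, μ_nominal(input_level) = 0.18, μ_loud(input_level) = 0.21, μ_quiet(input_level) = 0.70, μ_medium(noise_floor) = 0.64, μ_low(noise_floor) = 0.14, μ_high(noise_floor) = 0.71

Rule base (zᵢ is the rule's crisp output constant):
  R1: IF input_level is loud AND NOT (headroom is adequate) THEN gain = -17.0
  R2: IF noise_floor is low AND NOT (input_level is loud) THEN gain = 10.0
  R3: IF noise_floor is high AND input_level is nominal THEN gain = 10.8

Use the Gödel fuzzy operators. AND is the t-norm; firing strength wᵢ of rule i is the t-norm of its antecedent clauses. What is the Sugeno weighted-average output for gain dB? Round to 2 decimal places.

R1 (z=-17.0): loud=0.21, ¬adequate=1−0.53=0.47; AND[min(a, b)] → w = 0.21
R2 (z=10.0): low=0.14, ¬loud=1−0.21=0.79; AND[min(a, b)] → w = 0.14
R3 (z=10.8): high=0.71, nominal=0.18; AND[min(a, b)] → w = 0.18
Weighted average = (0.21·-17.0 + 0.14·10.0 + 0.18·10.8) / (0.21 + 0.14 + 0.18)
  = -0.2260 / 0.5300 = -0.43

-0.43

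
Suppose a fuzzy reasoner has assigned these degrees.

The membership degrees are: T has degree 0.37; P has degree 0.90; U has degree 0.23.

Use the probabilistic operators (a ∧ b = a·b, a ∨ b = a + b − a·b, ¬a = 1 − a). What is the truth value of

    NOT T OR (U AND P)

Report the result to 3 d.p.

0.707

NOT T = 1 − 0.3700 = 0.6300
U AND P = a·b on (0.2300, 0.9000) = 0.2070
NOT T OR (U AND P) = a + b − a·b on (0.6300, 0.2070) = 0.7066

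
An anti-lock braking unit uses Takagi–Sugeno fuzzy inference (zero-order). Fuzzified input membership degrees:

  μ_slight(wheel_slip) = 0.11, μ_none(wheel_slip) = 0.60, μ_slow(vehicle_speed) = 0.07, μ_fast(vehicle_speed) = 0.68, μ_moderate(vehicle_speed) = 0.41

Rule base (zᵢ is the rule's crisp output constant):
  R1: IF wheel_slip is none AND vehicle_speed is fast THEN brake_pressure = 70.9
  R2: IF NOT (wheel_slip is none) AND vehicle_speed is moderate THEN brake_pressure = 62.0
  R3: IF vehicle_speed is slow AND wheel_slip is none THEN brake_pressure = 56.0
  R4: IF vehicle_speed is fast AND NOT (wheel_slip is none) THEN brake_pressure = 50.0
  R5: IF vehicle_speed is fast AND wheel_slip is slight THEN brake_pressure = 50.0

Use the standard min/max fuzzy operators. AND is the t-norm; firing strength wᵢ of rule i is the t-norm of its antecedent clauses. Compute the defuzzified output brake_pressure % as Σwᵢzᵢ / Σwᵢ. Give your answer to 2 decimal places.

R1 (z=70.9): none=0.60, fast=0.68; AND[min(a, b)] → w = 0.60
R2 (z=62.0): ¬none=1−0.60=0.40, moderate=0.41; AND[min(a, b)] → w = 0.40
R3 (z=56.0): slow=0.07, none=0.60; AND[min(a, b)] → w = 0.07
R4 (z=50.0): fast=0.68, ¬none=1−0.60=0.40; AND[min(a, b)] → w = 0.40
R5 (z=50.0): fast=0.68, slight=0.11; AND[min(a, b)] → w = 0.11
Weighted average = (0.60·70.9 + 0.40·62.0 + 0.07·56.0 + 0.40·50.0 + 0.11·50.0) / (0.60 + 0.40 + 0.07 + 0.40 + 0.11)
  = 96.7600 / 1.5800 = 61.24

61.24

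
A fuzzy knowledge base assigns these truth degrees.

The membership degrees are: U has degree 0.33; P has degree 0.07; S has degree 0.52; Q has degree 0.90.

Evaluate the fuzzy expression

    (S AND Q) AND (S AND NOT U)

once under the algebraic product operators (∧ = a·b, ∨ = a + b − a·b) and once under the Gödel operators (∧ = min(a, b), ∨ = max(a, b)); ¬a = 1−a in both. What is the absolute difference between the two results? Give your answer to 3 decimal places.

Under algebraic product:
  S AND Q = a·b on (0.5200, 0.9000) = 0.4680
  NOT U = 1 − 0.3300 = 0.6700
  S AND NOT U = a·b on (0.5200, 0.6700) = 0.3484
  (S AND Q) AND (S AND NOT U) = a·b on (0.4680, 0.3484) = 0.1631
  → value = 0.1631
Under Gödel:
  S AND Q = min(a, b) on (0.52, 0.90) = 0.52
  NOT U = 1 − 0.33 = 0.67
  S AND NOT U = min(a, b) on (0.52, 0.67) = 0.52
  (S AND Q) AND (S AND NOT U) = min(a, b) on (0.52, 0.52) = 0.52
  → value = 0.5200
|0.1631 − 0.5200| = 0.357

0.357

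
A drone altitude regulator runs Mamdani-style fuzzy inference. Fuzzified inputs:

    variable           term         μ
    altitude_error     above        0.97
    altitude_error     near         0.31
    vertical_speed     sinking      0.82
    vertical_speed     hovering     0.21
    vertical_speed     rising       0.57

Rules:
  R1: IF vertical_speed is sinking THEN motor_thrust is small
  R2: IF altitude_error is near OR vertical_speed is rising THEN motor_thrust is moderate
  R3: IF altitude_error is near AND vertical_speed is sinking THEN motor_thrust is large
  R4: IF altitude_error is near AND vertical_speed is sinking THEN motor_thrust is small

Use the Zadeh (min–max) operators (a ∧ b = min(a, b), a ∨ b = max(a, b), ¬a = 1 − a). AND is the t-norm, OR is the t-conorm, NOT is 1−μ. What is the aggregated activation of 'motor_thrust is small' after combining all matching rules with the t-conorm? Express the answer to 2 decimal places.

0.82

R1: sinking=0.82 → w = 0.82
R2: near=0.31, rising=0.57; OR[max(a, b)] → w = 0.57
R3: near=0.31, sinking=0.82; AND[min(a, b)] → w = 0.31
R4: near=0.31, sinking=0.82; AND[min(a, b)] → w = 0.31
Rules with consequent 'small': {R1, R4} → strengths 0.82, 0.31
Aggregate via t-conorm [max(a, b)]: 0.82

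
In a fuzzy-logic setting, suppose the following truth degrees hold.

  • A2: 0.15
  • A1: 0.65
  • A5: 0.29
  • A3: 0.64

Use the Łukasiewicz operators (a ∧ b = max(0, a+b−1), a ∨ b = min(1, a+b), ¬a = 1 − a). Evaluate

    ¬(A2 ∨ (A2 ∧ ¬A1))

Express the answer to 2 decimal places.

¬A1 = 1 − 0.65 = 0.35
A2 ∧ ¬A1 = max(0, a+b−1) on (0.15, 0.35) = 0.00
A2 ∨ (A2 ∧ ¬A1) = min(1, a+b) on (0.15, 0.00) = 0.15
¬(A2 ∨ (A2 ∧ ¬A1)) = 1 − 0.15 = 0.85

0.85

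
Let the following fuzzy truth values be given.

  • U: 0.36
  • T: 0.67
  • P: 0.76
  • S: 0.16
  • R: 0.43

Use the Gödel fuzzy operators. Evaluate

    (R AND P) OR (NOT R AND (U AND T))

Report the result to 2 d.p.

0.43

R AND P = min(a, b) on (0.43, 0.76) = 0.43
NOT R = 1 − 0.43 = 0.57
U AND T = min(a, b) on (0.36, 0.67) = 0.36
NOT R AND (U AND T) = min(a, b) on (0.57, 0.36) = 0.36
(R AND P) OR (NOT R AND (U AND T)) = max(a, b) on (0.43, 0.36) = 0.43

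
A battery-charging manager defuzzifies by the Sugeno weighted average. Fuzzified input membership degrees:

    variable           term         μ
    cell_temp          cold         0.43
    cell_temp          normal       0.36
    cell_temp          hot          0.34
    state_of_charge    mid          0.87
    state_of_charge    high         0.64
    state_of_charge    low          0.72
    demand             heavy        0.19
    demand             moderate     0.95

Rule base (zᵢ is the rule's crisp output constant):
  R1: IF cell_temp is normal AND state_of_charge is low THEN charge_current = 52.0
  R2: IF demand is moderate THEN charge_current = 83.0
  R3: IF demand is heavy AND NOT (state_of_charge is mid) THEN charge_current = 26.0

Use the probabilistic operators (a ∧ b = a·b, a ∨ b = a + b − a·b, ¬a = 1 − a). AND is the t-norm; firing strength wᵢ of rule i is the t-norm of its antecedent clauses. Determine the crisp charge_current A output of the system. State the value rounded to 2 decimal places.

R1 (z=52.0): normal=0.36, low=0.72; AND[a·b] → w = 0.2592
R2 (z=83.0): moderate=0.95 → w = 0.9500
R3 (z=26.0): heavy=0.19, ¬mid=1−0.87=0.13; AND[a·b] → w = 0.0247
Weighted average = (0.2592·52.0 + 0.9500·83.0 + 0.0247·26.0) / (0.2592 + 0.9500 + 0.0247)
  = 92.9706 / 1.2339 = 75.35

75.35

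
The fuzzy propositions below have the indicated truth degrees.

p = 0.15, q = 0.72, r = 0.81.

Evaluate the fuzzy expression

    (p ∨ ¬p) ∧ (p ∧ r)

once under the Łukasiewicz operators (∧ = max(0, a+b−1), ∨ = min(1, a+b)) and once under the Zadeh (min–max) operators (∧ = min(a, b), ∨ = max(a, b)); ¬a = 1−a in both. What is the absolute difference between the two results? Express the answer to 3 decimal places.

Under Łukasiewicz:
  ¬p = 1 − 0.15 = 0.85
  p ∨ ¬p = min(1, a+b) on (0.15, 0.85) = 1.00
  p ∧ r = max(0, a+b−1) on (0.15, 0.81) = 0.00
  (p ∨ ¬p) ∧ (p ∧ r) = max(0, a+b−1) on (1.00, 0.00) = 0.00
  → value = 0.0000
Under Zadeh (min–max):
  ¬p = 1 − 0.15 = 0.85
  p ∨ ¬p = max(a, b) on (0.15, 0.85) = 0.85
  p ∧ r = min(a, b) on (0.15, 0.81) = 0.15
  (p ∨ ¬p) ∧ (p ∧ r) = min(a, b) on (0.85, 0.15) = 0.15
  → value = 0.1500
|0.0000 − 0.1500| = 0.150

0.150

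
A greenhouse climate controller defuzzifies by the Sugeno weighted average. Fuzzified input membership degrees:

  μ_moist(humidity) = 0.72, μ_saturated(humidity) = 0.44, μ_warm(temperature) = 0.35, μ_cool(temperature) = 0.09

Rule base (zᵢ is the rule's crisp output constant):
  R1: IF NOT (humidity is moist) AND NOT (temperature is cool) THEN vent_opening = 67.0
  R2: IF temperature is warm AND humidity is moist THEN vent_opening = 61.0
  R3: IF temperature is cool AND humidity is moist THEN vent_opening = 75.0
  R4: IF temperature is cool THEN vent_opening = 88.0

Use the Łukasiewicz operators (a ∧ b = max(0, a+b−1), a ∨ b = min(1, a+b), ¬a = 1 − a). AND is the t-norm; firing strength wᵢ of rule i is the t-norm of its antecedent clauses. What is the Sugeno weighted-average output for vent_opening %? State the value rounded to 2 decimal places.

R1 (z=67.0): ¬moist=1−0.72=0.28, ¬cool=1−0.09=0.91; AND[max(0, a+b−1)] → w = 0.19
R2 (z=61.0): warm=0.35, moist=0.72; AND[max(0, a+b−1)] → w = 0.07
R3 (z=75.0): cool=0.09, moist=0.72; AND[max(0, a+b−1)] → w = 0.00
R4 (z=88.0): cool=0.09 → w = 0.09
Weighted average = (0.19·67.0 + 0.07·61.0 + 0.00·75.0 + 0.09·88.0) / (0.19 + 0.07 + 0.00 + 0.09)
  = 24.9200 / 0.3500 = 71.20

71.20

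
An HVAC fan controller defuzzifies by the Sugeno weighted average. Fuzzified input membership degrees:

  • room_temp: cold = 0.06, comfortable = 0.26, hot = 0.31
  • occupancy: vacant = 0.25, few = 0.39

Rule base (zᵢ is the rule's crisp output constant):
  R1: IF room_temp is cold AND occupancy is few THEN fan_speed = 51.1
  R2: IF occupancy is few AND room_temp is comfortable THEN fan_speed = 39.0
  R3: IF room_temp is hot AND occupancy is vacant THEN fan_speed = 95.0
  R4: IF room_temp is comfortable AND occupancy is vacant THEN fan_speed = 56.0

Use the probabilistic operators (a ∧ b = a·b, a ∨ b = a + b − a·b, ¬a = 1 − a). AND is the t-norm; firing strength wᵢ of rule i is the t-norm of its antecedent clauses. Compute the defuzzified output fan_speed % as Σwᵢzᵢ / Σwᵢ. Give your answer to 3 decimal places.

60.430

R1 (z=51.1): cold=0.06, few=0.39; AND[a·b] → w = 0.0234
R2 (z=39.0): few=0.39, comfortable=0.26; AND[a·b] → w = 0.1014
R3 (z=95.0): hot=0.31, vacant=0.25; AND[a·b] → w = 0.0775
R4 (z=56.0): comfortable=0.26, vacant=0.25; AND[a·b] → w = 0.0650
Weighted average = (0.0234·51.1 + 0.1014·39.0 + 0.0775·95.0 + 0.0650·56.0) / (0.0234 + 0.1014 + 0.0775 + 0.0650)
  = 16.1528 / 0.2673 = 60.430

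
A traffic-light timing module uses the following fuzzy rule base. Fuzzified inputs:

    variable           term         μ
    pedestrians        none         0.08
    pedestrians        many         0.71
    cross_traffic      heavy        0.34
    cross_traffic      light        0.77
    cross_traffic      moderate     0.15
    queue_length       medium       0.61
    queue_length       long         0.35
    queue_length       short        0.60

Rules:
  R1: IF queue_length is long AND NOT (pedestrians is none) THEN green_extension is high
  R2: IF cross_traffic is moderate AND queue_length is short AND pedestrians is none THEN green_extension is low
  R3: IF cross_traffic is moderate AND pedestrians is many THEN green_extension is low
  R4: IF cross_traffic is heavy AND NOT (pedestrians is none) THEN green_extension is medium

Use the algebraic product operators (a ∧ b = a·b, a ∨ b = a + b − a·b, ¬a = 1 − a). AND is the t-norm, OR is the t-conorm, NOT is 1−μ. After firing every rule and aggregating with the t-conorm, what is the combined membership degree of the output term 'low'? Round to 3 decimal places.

R1: long=0.35, ¬none=1−0.08=0.92; AND[a·b] → w = 0.3220
R2: moderate=0.15, short=0.60, none=0.08; AND[a·b] → w = 0.0072
R3: moderate=0.15, many=0.71; AND[a·b] → w = 0.1065
R4: heavy=0.34, ¬none=1−0.08=0.92; AND[a·b] → w = 0.3128
Rules with consequent 'low': {R2, R3} → strengths 0.0072, 0.1065
Aggregate via t-conorm [a + b − a·b]: 0.1129

0.113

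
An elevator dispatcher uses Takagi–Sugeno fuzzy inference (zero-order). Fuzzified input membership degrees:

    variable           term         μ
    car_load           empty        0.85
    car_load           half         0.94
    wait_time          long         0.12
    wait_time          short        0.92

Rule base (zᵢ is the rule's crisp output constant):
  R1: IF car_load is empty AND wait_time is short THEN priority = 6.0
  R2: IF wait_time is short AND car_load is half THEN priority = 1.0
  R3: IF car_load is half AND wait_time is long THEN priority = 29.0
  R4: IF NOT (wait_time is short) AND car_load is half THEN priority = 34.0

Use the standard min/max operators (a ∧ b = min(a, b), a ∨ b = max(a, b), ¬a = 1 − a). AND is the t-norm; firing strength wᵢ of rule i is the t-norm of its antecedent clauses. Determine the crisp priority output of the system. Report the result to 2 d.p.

6.20

R1 (z=6.0): empty=0.85, short=0.92; AND[min(a, b)] → w = 0.85
R2 (z=1.0): short=0.92, half=0.94; AND[min(a, b)] → w = 0.92
R3 (z=29.0): half=0.94, long=0.12; AND[min(a, b)] → w = 0.12
R4 (z=34.0): ¬short=1−0.92=0.08, half=0.94; AND[min(a, b)] → w = 0.08
Weighted average = (0.85·6.0 + 0.92·1.0 + 0.12·29.0 + 0.08·34.0) / (0.85 + 0.92 + 0.12 + 0.08)
  = 12.2200 / 1.9700 = 6.20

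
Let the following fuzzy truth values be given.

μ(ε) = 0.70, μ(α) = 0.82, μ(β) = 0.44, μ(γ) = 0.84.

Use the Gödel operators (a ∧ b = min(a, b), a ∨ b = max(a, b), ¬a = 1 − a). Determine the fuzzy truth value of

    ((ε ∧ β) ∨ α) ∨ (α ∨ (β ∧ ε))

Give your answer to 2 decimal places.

ε ∧ β = min(a, b) on (0.70, 0.44) = 0.44
(ε ∧ β) ∨ α = max(a, b) on (0.44, 0.82) = 0.82
β ∧ ε = min(a, b) on (0.44, 0.70) = 0.44
α ∨ (β ∧ ε) = max(a, b) on (0.82, 0.44) = 0.82
((ε ∧ β) ∨ α) ∨ (α ∨ (β ∧ ε)) = max(a, b) on (0.82, 0.82) = 0.82

0.82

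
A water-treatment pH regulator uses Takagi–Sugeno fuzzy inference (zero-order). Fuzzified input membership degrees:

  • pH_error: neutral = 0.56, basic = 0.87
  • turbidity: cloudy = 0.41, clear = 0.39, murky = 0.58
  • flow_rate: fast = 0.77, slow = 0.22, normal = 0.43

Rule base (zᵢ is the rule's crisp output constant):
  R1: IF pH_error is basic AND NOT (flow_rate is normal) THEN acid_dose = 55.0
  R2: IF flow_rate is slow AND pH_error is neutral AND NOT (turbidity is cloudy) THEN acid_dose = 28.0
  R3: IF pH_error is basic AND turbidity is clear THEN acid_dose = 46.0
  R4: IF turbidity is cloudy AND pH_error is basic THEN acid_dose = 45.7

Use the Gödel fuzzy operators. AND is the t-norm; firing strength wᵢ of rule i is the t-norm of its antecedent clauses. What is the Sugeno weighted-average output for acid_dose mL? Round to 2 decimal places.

R1 (z=55.0): basic=0.87, ¬normal=1−0.43=0.57; AND[min(a, b)] → w = 0.57
R2 (z=28.0): slow=0.22, neutral=0.56, ¬cloudy=1−0.41=0.59; AND[min(a, b)] → w = 0.22
R3 (z=46.0): basic=0.87, clear=0.39; AND[min(a, b)] → w = 0.39
R4 (z=45.7): cloudy=0.41, basic=0.87; AND[min(a, b)] → w = 0.41
Weighted average = (0.57·55.0 + 0.22·28.0 + 0.39·46.0 + 0.41·45.7) / (0.57 + 0.22 + 0.39 + 0.41)
  = 74.1870 / 1.5900 = 46.66

46.66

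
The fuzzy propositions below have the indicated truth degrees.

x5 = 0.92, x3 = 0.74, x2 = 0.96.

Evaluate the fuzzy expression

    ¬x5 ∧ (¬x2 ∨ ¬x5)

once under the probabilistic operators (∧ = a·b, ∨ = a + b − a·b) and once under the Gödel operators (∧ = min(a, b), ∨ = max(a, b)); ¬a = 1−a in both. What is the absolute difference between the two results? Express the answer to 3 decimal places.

0.071

Under probabilistic:
  ¬x5 = 1 − 0.9200 = 0.0800
  ¬x2 = 1 − 0.9600 = 0.0400
  ¬x5 = 1 − 0.9200 = 0.0800
  ¬x2 ∨ ¬x5 = a + b − a·b on (0.0400, 0.0800) = 0.1168
  ¬x5 ∧ (¬x2 ∨ ¬x5) = a·b on (0.0800, 0.1168) = 0.0093
  → value = 0.0093
Under Gödel:
  ¬x5 = 1 − 0.92 = 0.08
  ¬x2 = 1 − 0.96 = 0.04
  ¬x5 = 1 − 0.92 = 0.08
  ¬x2 ∨ ¬x5 = max(a, b) on (0.04, 0.08) = 0.08
  ¬x5 ∧ (¬x2 ∨ ¬x5) = min(a, b) on (0.08, 0.08) = 0.08
  → value = 0.0800
|0.0093 − 0.0800| = 0.071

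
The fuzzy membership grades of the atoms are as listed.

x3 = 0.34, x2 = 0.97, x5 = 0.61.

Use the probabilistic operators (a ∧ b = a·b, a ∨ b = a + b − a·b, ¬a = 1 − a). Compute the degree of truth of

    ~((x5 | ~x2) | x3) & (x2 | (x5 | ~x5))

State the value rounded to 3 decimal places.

~x2 = 1 − 0.9700 = 0.0300
x5 | ~x2 = a + b − a·b on (0.6100, 0.0300) = 0.6217
(x5 | ~x2) | x3 = a + b − a·b on (0.6217, 0.3400) = 0.7503
~((x5 | ~x2) | x3) = 1 − 0.7503 = 0.2497
~x5 = 1 − 0.6100 = 0.3900
x5 | ~x5 = a + b − a·b on (0.6100, 0.3900) = 0.7621
x2 | (x5 | ~x5) = a + b − a·b on (0.9700, 0.7621) = 0.9929
~((x5 | ~x2) | x3) & (x2 | (x5 | ~x5)) = a·b on (0.2497, 0.9929) = 0.2479

0.248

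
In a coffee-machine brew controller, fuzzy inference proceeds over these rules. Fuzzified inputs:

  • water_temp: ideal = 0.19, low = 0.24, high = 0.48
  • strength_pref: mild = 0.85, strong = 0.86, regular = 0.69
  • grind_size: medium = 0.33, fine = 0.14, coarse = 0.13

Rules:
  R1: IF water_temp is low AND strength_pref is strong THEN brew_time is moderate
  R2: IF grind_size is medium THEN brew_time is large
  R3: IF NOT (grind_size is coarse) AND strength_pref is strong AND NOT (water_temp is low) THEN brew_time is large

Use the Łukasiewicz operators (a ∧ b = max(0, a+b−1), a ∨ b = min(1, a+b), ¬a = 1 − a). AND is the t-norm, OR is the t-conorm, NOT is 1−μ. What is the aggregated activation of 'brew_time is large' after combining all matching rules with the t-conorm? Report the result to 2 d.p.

0.82

R1: low=0.24, strong=0.86; AND[max(0, a+b−1)] → w = 0.10
R2: medium=0.33 → w = 0.33
R3: ¬coarse=1−0.13=0.87, strong=0.86, ¬low=1−0.24=0.76; AND[max(0, a+b−1)] → w = 0.49
Rules with consequent 'large': {R2, R3} → strengths 0.33, 0.49
Aggregate via t-conorm [min(1, a+b)]: 0.82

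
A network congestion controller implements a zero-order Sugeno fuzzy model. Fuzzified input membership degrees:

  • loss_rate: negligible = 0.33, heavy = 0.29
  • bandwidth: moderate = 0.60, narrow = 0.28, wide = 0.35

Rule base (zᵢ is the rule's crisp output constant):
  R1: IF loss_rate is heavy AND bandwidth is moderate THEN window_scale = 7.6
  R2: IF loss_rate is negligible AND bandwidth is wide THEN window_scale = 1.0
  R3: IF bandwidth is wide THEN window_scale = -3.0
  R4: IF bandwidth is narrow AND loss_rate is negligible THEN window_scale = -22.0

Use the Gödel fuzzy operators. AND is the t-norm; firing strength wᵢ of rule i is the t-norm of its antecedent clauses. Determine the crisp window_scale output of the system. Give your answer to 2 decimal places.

R1 (z=7.6): heavy=0.29, moderate=0.60; AND[min(a, b)] → w = 0.29
R2 (z=1.0): negligible=0.33, wide=0.35; AND[min(a, b)] → w = 0.33
R3 (z=-3.0): wide=0.35 → w = 0.35
R4 (z=-22.0): narrow=0.28, negligible=0.33; AND[min(a, b)] → w = 0.28
Weighted average = (0.29·7.6 + 0.33·1.0 + 0.35·-3.0 + 0.28·-22.0) / (0.29 + 0.33 + 0.35 + 0.28)
  = -4.6760 / 1.2500 = -3.74

-3.74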